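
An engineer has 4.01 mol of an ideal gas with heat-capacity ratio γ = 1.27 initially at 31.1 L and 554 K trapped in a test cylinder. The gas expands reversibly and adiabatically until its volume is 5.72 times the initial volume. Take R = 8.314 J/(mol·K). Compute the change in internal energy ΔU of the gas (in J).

P₁ = nRT₁/V₁ = 4.01×8.314×554/31.1 = 594 kPa.
Adiabatic: TV^(γ−1) = const ⇒ T₂ = 554×(0.175)^0.270 = 346 K; PV^γ = const ⇒ P₂ = 64.8 kPa.
For an ideal gas ΔU = nCvΔT with Cv = R/(γ−1) = 30.8 J/(mol·K).
ΔU = 4.01×30.8×(346−554) = -25700 J.

-25700 J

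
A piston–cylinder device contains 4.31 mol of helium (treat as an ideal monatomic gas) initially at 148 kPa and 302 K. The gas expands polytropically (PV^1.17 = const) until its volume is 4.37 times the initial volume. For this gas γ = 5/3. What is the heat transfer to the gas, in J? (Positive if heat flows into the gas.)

10500 J

V₁ = nRT₁/P₁ = 4.31×8.314×302/148 = 73.1 L.
Polytropic n=1.17: T₂ = T₁(V₁/V₂)^(n−1) = 302×(0.229)^0.17 = 235 K; P₂ = P₁(V₁/V₂)^n = 26.4 kPa.
W = (P₁V₁−P₂V₂)/(n−1) = (148×73.1−26.4×320)/0.17 = 14100 J.
ΔU = nCvΔT = 4.31×12.5×(235−302) = -3600 J.
Q = ΔU + W = 10500 J.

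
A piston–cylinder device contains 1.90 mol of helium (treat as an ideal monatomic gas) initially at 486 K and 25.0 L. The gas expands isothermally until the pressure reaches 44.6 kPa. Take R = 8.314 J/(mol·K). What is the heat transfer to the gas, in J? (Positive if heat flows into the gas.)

P₁ = nRT₁/V₁ = 1.90×8.314×486/25.0 = 307 kPa.
Isothermal: T stays 486 K; PV = const ⇒ V₂ = 172 L, P₂ = 44.6 kPa.
ΔU = 0 (ideal gas, T constant).
W = nRT ln(V₂/V₁) = 1.90×8.314×486×ln(6.89) = 14800 J.
Q = ΔU + W = 14800 J.

14800 J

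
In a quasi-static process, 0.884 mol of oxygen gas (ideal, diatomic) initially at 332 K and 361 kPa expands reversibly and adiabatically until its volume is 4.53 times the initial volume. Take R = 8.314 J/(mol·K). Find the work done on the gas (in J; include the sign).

-2770 J

V₁ = nRT₁/P₁ = 0.884×8.314×332/361 = 6.76 L.
Adiabatic: TV^(γ−1) = const ⇒ T₂ = 332×(0.221)^0.400 = 181 K; PV^γ = const ⇒ P₂ = 43.5 kPa.
ΔU = nCvΔT = 0.884×20.8×(181−332) = -2770 J.
Q = 0 for an adiabatic process, so W = −ΔU = 2770 J.
Work done on the gas = −W_by = -2770 J.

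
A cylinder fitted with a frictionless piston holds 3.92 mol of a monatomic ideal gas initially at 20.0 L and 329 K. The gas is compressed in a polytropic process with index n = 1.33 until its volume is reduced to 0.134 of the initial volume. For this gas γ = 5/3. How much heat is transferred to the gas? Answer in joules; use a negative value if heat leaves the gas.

-15400 J

P₁ = nRT₁/V₁ = 3.92×8.314×329/20.0 = 536 kPa.
Polytropic n=1.33: T₂ = T₁(V₁/V₂)^(n−1) = 329×(7.46)^0.33 = 639 K; P₂ = P₁(V₁/V₂)^n = 7770 kPa.
W = (P₁V₁−P₂V₂)/(n−1) = (536×20.0−7770×2.68)/0.33 = -30600 J.
ΔU = nCvΔT = 3.92×12.5×(639−329) = 15100 J.
Q = ΔU + W = -15400 J.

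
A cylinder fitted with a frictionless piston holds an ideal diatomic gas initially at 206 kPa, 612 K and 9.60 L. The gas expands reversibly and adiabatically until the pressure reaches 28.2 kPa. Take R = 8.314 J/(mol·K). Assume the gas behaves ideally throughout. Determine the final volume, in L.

Adiabatic: T₂/T₁ = (P₂/P₁)^((γ−1)/γ) ⇒ T₂ = 612×(0.137)^0.286 = 347 K; V₂ = 39.7 L.

39.7 L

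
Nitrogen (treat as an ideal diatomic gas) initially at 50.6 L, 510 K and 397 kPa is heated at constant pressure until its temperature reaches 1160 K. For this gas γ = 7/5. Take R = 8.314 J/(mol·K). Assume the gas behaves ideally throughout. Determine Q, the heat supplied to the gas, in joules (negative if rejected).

n = P₁V₁/(RT₁) = 397×50.6/(8.314×510) = 4.74 mol.
Isobaric: P stays 397 kPa; V/T = const ⇒ T₂ = 1160 K, V₂ = 115 L.
W = PΔV = 397×(115−50.6) kPa·L = 25600 J.
ΔU = nCvΔT = 4.74×20.8×(1160−510) = 64000 J.
Q = ΔU + W = nCpΔT = 89600 J.

89600 J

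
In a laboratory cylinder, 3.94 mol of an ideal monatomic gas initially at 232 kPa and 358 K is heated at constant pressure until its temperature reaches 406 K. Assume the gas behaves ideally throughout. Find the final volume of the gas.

V₁ = nRT₁/P₁ = 3.94×8.314×358/232 = 50.5 L.
Isobaric: P stays 232 kPa; V/T = const ⇒ T₂ = 406 K, V₂ = 57.3 L.

57.3 L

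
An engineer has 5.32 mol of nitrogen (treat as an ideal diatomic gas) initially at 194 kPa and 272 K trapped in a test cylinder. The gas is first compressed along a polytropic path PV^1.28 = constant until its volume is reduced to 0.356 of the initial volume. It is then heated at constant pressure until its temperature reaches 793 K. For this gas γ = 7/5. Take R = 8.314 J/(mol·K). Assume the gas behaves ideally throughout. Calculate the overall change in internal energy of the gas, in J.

V₁ = nRT₁/P₁ = 5.32×8.314×272/194 = 62.0 L.
Step 1 — Polytropic n=1.28: T₂ = T₁(V₁/V₂)^(n−1) = 272×(2.81)^0.28 = 363 K; P₂ = P₁(V₁/V₂)^n = 728 kPa.
W = (P₁V₁−P₂V₂)/(n−1) = (194×62.0−728×22.1)/0.28 = -14400 J.
ΔU = nCvΔT = 5.32×20.8×(363−272) = 10100 J.
Q = ΔU + W = -4320 J.
State after step 1: P = 728 kPa, V = 22.1 L, T = 363 K.
Step 2 — Isobaric: P stays 728 kPa; V/T = const ⇒ T₂ = 793 K, V₂ = 48.2 L.
W = PΔV = 728×(48.2−22.1) kPa·L = 19000 J.
ΔU = nCvΔT = 5.32×20.8×(793−363) = 47500 J.
Q = ΔU + W = nCpΔT = 66500 J.
Net over both steps: W = 4600 J, Q = 62200 J, ΔU = 57600 J.

57600 J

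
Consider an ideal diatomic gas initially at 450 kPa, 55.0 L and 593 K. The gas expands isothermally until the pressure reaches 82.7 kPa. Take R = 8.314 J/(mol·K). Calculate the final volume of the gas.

299 L

Isothermal: T stays 593 K; PV = const ⇒ V₂ = 299 L, P₂ = 82.7 kPa.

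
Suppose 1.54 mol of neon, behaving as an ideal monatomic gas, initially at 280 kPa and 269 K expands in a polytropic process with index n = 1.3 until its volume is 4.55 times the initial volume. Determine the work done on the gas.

-4190 J

V₁ = nRT₁/P₁ = 1.54×8.314×269/280 = 12.3 L.
Polytropic n=1.3: T₂ = T₁(V₁/V₂)^(n−1) = 269×(0.220)^0.30 = 171 K; P₂ = P₁(V₁/V₂)^n = 39.1 kPa.
W = (P₁V₁−P₂V₂)/(n−1) = (280×12.3−39.1×56.0)/0.30 = 4190 J.
Work done on the gas = −W_by = -4190 J.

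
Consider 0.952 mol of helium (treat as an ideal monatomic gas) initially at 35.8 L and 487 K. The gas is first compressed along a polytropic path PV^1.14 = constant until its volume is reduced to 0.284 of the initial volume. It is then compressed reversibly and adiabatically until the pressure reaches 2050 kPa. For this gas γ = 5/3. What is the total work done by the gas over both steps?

-11000 J

P₁ = nRT₁/V₁ = 0.952×8.314×487/35.8 = 108 kPa.
Step 1 — Polytropic n=1.14: T₂ = T₁(V₁/V₂)^(n−1) = 487×(3.52)^0.14 = 581 K; P₂ = P₁(V₁/V₂)^n = 452 kPa.
W = (P₁V₁−P₂V₂)/(n−1) = (108×35.8−452×10.2)/0.14 = -5310 J.
ΔU = nCvΔT = 0.952×12.5×(581−487) = 1110 J.
Q = ΔU + W = -4190 J.
State after step 1: P = 452 kPa, V = 10.2 L, T = 581 K.
Step 2 — Adiabatic: T₂/T₁ = (P₂/P₁)^((γ−1)/γ) ⇒ T₂ = 581×(4.53)^0.400 = 1060 K; V₂ = 4.11 L.
ΔU = nCvΔT = 0.952×12.5×(1060−581) = 5730 J.
Q = 0 for an adiabatic process, so W = −ΔU = -5730 J.
Net over both steps: W = -11000 J, Q = -4190 J, ΔU = 6840 J.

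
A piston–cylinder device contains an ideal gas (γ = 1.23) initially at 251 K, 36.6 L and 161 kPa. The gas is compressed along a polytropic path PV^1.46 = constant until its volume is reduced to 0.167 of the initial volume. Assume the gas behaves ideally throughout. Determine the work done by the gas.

-16400 J

n = P₁V₁/(RT₁) = 161×36.6/(8.314×251) = 2.82 mol.
Polytropic n=1.46: T₂ = T₁(V₁/V₂)^(n−1) = 251×(5.99)^0.46 = 572 K; P₂ = P₁(V₁/V₂)^n = 2200 kPa.
W = (P₁V₁−P₂V₂)/(n−1) = (161×36.6−2200×6.11)/0.46 = -16400 J.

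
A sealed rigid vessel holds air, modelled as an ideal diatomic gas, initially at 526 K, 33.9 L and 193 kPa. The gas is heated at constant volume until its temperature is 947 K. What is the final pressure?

347 kPa

Isochoric: V stays 33.9 L; P/T = const ⇒ T₂ = 947 K, P₂ = 347 kPa.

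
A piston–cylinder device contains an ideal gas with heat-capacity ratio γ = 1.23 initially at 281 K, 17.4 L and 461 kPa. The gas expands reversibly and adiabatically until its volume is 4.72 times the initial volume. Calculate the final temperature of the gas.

197 K

Adiabatic: TV^(γ−1) = const ⇒ T₂ = 281×(0.212)^0.230 = 197 K; PV^γ = const ⇒ P₂ = 68.4 kPa.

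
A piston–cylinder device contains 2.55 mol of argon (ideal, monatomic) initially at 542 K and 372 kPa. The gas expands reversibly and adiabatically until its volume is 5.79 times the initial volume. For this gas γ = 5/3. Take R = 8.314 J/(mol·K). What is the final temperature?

V₁ = nRT₁/P₁ = 2.55×8.314×542/372 = 30.9 L.
Adiabatic: TV^(γ−1) = const ⇒ T₂ = 542×(0.173)^0.667 = 168 K; PV^γ = const ⇒ P₂ = 19.9 kPa.

168 K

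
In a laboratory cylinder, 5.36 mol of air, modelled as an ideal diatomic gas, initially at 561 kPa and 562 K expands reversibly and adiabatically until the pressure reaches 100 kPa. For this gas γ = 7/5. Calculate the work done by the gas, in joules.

24400 J

V₁ = nRT₁/P₁ = 5.36×8.314×562/561 = 44.6 L.
Adiabatic: T₂/T₁ = (P₂/P₁)^((γ−1)/γ) ⇒ T₂ = 562×(0.178)^0.286 = 343 K; V₂ = 153 L.
ΔU = nCvΔT = 5.36×20.8×(343−562) = -24400 J.
Q = 0 for an adiabatic process, so W = −ΔU = 24400 J.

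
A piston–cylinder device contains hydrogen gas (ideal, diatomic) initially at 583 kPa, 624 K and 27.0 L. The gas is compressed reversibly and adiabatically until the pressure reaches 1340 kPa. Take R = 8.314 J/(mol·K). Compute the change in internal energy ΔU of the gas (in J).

10600 J

n = P₁V₁/(RT₁) = 583×27.0/(8.314×624) = 3.03 mol.
Adiabatic: T₂/T₁ = (P₂/P₁)^((γ−1)/γ) ⇒ T₂ = 624×(2.30)^0.286 = 792 K; V₂ = 14.9 L.
For an ideal gas ΔU = nCvΔT with Cv = (5/2)R = 20.8 J/(mol·K).
ΔU = 3.03×20.8×(792−624) = 10600 J.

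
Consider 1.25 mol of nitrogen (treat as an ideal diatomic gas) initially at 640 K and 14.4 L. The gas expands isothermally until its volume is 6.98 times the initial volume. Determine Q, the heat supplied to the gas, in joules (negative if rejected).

P₁ = nRT₁/V₁ = 1.25×8.314×640/14.4 = 462 kPa.
Isothermal: T stays 640 K; PV = const ⇒ V₂ = 101 L, P₂ = 66.2 kPa.
ΔU = 0 (ideal gas, T constant).
W = nRT ln(V₂/V₁) = 1.25×8.314×640×ln(6.98) = 12900 J.
Q = ΔU + W = 12900 J.

12900 J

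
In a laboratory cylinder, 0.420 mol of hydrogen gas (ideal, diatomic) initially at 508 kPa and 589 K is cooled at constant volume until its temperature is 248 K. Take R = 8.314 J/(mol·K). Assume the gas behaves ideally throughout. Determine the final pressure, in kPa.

214 kPa

V₁ = nRT₁/P₁ = 0.420×8.314×589/508 = 4.05 L.
Isochoric: V stays 4.05 L; P/T = const ⇒ T₂ = 248 K, P₂ = 214 kPa.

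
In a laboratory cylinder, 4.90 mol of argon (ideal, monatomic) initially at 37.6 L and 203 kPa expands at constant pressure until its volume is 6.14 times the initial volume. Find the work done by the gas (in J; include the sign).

T₁ = P₁V₁/(nR) = 203×37.6/(4.90×8.314) = 187 K.
Isobaric: P stays 203 kPa; V/T = const ⇒ T₂ = 1150 K, V₂ = 231 L.
W = PΔV = 203×(231−37.6) kPa·L = 39200 J.

39200 J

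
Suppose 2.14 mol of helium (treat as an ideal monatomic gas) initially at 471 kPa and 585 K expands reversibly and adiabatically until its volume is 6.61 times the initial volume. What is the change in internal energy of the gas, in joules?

V₁ = nRT₁/P₁ = 2.14×8.314×585/471 = 22.1 L.
Adiabatic: TV^(γ−1) = const ⇒ T₂ = 585×(0.151)^0.667 = 166 K; PV^γ = const ⇒ P₂ = 20.2 kPa.
For an ideal gas ΔU = nCvΔT with Cv = (3/2)R = 12.5 J/(mol·K).
ΔU = 2.14×12.5×(166−585) = -11200 J.

-11200 J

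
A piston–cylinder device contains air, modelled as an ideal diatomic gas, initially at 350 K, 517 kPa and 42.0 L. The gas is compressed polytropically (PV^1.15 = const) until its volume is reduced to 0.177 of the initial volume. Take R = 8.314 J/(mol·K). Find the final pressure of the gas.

3790 kPa

Polytropic n=1.15: T₂ = T₁(V₁/V₂)^(n−1) = 350×(5.65)^0.15 = 454 K; P₂ = P₁(V₁/V₂)^n = 3790 kPa.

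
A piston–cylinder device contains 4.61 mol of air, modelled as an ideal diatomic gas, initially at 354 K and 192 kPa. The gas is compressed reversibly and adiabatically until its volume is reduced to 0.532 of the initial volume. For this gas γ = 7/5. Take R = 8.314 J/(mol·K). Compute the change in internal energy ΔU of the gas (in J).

V₁ = nRT₁/P₁ = 4.61×8.314×354/192 = 70.7 L.
Adiabatic: TV^(γ−1) = const ⇒ T₂ = 354×(1.88)^0.400 = 456 K; PV^γ = const ⇒ P₂ = 465 kPa.
For an ideal gas ΔU = nCvΔT with Cv = (5/2)R = 20.8 J/(mol·K).
ΔU = 4.61×20.8×(456−354) = 9740 J.

9740 J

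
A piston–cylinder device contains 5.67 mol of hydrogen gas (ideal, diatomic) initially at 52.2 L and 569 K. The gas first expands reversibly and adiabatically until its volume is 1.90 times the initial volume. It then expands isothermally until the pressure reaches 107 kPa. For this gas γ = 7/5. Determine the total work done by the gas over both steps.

29100 J

P₁ = nRT₁/V₁ = 5.67×8.314×569/52.2 = 514 kPa.
Step 1 — Adiabatic: TV^(γ−1) = const ⇒ T₂ = 569×(0.526)^0.400 = 440 K; PV^γ = const ⇒ P₂ = 209 kPa.
ΔU = nCvΔT = 5.67×20.8×(440−569) = -15200 J.
Q = 0 for an adiabatic process, so W = −ΔU = 15200 J.
State after step 1: P = 209 kPa, V = 99.2 L, T = 440 K.
Step 2 — Isothermal: T stays 440 K; PV = const ⇒ V₂ = 194 L, P₂ = 107 kPa.
ΔU = 0 (ideal gas, T constant).
W = nRT ln(V₂/V₁) = 5.67×8.314×440×ln(1.96) = 13900 J.
Q = ΔU + W = 13900 J.
Net over both steps: W = 29100 J, Q = 13900 J, ΔU = -15200 J.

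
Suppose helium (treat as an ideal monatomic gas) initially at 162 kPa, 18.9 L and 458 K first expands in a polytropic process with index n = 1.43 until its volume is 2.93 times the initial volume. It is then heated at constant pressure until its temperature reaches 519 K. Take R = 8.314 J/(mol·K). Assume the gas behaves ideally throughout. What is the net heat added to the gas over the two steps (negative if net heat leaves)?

n = P₁V₁/(RT₁) = 162×18.9/(8.314×458) = 0.804 mol.
Step 1 — Polytropic n=1.43: T₂ = T₁(V₁/V₂)^(n−1) = 458×(0.341)^0.43 = 288 K; P₂ = P₁(V₁/V₂)^n = 34.8 kPa.
W = (P₁V₁−P₂V₂)/(n−1) = (162×18.9−34.8×55.4)/0.43 = 2640 J.
ΔU = nCvΔT = 0.804×12.5×(288−458) = -1700 J.
Q = ΔU + W = 936 J.
State after step 1: P = 34.8 kPa, V = 55.4 L, T = 288 K.
Step 2 — Isobaric: P stays 34.8 kPa; V/T = const ⇒ T₂ = 519 K, V₂ = 99.6 L.
W = PΔV = 34.8×(99.6−55.4) kPa·L = 1540 J.
ΔU = nCvΔT = 0.804×12.5×(519−288) = 2310 J.
Q = ΔU + W = nCpΔT = 3850 J.
Net over both steps: W = 4180 J, Q = 4790 J, ΔU = 612 J.

4790 J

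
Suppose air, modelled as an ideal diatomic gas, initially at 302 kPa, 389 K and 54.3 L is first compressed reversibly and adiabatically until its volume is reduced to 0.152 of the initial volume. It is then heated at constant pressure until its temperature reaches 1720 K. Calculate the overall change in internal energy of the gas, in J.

140000 J

n = P₁V₁/(RT₁) = 302×54.3/(8.314×389) = 5.07 mol.
Step 1 — Adiabatic: TV^(γ−1) = const ⇒ T₂ = 389×(6.58)^0.400 = 826 K; PV^γ = const ⇒ P₂ = 4220 kPa.
ΔU = nCvΔT = 5.07×20.8×(826−389) = 46100 J.
Q = 0 for an adiabatic process, so W = −ΔU = -46100 J.
State after step 1: P = 4220 kPa, V = 8.25 L, T = 826 K.
Step 2 — Isobaric: P stays 4220 kPa; V/T = const ⇒ T₂ = 1720 K, V₂ = 17.2 L.
W = PΔV = 4220×(17.2−8.25) kPa·L = 37700 J.
ΔU = nCvΔT = 5.07×20.8×(1720−826) = 94200 J.
Q = ΔU + W = nCpΔT = 132000 J.
Net over both steps: W = -8430 J, Q = 132000 J, ΔU = 140000 J.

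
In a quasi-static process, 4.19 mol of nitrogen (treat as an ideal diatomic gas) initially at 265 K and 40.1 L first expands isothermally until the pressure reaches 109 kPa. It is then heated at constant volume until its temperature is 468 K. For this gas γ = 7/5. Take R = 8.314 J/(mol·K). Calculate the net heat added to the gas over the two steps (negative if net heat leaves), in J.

24600 J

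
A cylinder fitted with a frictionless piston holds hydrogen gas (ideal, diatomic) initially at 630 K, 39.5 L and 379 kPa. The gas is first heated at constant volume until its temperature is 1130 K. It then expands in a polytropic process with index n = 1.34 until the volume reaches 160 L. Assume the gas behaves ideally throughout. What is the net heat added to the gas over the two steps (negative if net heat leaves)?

34200 J

n = P₁V₁/(RT₁) = 379×39.5/(8.314×630) = 2.86 mol.
Step 1 — Isochoric: V stays 39.5 L; P/T = const ⇒ T₂ = 1130 K, P₂ = 680 kPa.
W = 0 (no volume change).
ΔU = nCvΔT = 2.86×20.8×(1130−630) = 29700 J.
Q = ΔU = 29700 J.
State after step 1: P = 680 kPa, V = 39.5 L, T = 1130 K.
Step 2 — Polytropic n=1.34: T₂ = T₁(V₁/V₂)^(n−1) = 1130×(0.247)^0.34 = 702 K; P₂ = P₁(V₁/V₂)^n = 104 kPa.
W = (P₁V₁−P₂V₂)/(n−1) = (680×39.5−104×160)/0.34 = 29900 J.
ΔU = nCvΔT = 2.86×20.8×(702−1130) = -25400 J.
Q = ΔU + W = 4480 J.
Net over both steps: W = 29900 J, Q = 34200 J, ΔU = 4290 J.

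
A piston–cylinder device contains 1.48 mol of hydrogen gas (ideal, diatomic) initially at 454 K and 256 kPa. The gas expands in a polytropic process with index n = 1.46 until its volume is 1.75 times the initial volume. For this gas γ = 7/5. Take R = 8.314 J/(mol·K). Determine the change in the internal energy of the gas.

-3170 J

V₁ = nRT₁/P₁ = 1.48×8.314×454/256 = 21.8 L.
Polytropic n=1.46: T₂ = T₁(V₁/V₂)^(n−1) = 454×(0.571)^0.46 = 351 K; P₂ = P₁(V₁/V₂)^n = 113 kPa.
For an ideal gas ΔU = nCvΔT with Cv = (5/2)R = 20.8 J/(mol·K).
ΔU = 1.48×20.8×(351−454) = -3170 J.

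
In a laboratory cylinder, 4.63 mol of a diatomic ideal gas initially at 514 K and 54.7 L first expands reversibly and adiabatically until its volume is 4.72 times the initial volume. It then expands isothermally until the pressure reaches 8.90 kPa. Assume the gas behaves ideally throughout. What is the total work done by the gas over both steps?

P₁ = nRT₁/V₁ = 4.63×8.314×514/54.7 = 362 kPa.
Step 1 — Adiabatic: TV^(γ−1) = const ⇒ T₂ = 514×(0.212)^0.400 = 276 K; PV^γ = const ⇒ P₂ = 41.2 kPa.
ΔU = nCvΔT = 4.63×20.8×(276−514) = -22900 J.
Q = 0 for an adiabatic process, so W = −ΔU = 22900 J.
State after step 1: P = 41.2 kPa, V = 258 L, T = 276 K.
Step 2 — Isothermal: T stays 276 K; PV = const ⇒ V₂ = 1200 L, P₂ = 8.90 kPa.
ΔU = 0 (ideal gas, T constant).
W = nRT ln(V₂/V₁) = 4.63×8.314×276×ln(4.63) = 16300 J.
Q = ΔU + W = 16300 J.
Net over both steps: W = 39200 J, Q = 16300 J, ΔU = -22900 J.

39200 J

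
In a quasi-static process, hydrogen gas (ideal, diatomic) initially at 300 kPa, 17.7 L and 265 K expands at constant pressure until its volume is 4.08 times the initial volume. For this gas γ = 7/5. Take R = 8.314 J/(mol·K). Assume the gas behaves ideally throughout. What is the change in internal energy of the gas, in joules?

n = P₁V₁/(RT₁) = 300×17.7/(8.314×265) = 2.41 mol.
Isobaric: P stays 300 kPa; V/T = const ⇒ T₂ = 1080 K, V₂ = 72.2 L.
For an ideal gas ΔU = nCvΔT with Cv = (5/2)R = 20.8 J/(mol·K).
ΔU = 2.41×20.8×(1080−265) = 40900 J.

40900 J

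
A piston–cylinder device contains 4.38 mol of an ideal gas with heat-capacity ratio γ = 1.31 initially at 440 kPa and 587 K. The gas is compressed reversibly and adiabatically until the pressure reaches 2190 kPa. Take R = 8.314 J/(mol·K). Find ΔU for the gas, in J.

31900 J

V₁ = nRT₁/P₁ = 4.38×8.314×587/440 = 48.6 L.
Adiabatic: T₂/T₁ = (P₂/P₁)^((γ−1)/γ) ⇒ T₂ = 587×(4.98)^0.237 = 858 K; V₂ = 14.3 L.
For an ideal gas ΔU = nCvΔT with Cv = R/(γ−1) = 26.8 J/(mol·K).
ΔU = 4.38×26.8×(858−587) = 31900 J.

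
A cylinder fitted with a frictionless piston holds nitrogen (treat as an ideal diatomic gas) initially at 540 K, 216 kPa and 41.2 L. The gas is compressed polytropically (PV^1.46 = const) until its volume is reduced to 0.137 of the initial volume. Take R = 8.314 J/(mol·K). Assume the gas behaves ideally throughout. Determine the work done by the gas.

-28900 J

n = P₁V₁/(RT₁) = 216×41.2/(8.314×540) = 1.98 mol.
Polytropic n=1.46: T₂ = T₁(V₁/V₂)^(n−1) = 540×(7.30)^0.46 = 1350 K; P₂ = P₁(V₁/V₂)^n = 3930 kPa.
W = (P₁V₁−P₂V₂)/(n−1) = (216×41.2−3930×5.64)/0.46 = -28900 J.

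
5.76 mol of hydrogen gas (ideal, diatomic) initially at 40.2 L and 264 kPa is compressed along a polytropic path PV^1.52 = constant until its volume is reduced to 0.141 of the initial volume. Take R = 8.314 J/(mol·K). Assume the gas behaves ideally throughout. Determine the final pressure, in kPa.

T₁ = P₁V₁/(nR) = 264×40.2/(5.76×8.314) = 222 K.
Polytropic n=1.52: T₂ = T₁(V₁/V₂)^(n−1) = 222×(7.09)^0.52 = 614 K; P₂ = P₁(V₁/V₂)^n = 5190 kPa.

5190 kPa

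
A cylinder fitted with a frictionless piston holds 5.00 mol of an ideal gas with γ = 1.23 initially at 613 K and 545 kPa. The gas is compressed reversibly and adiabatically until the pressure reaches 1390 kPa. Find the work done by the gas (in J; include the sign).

-21200 J

V₁ = nRT₁/P₁ = 5.00×8.314×613/545 = 46.8 L.
Adiabatic: T₂/T₁ = (P₂/P₁)^((γ−1)/γ) ⇒ T₂ = 613×(2.55)^0.187 = 730 K; V₂ = 21.8 L.
ΔU = nCvΔT = 5.00×36.1×(730−613) = 21200 J.
Q = 0 for an adiabatic process, so W = −ΔU = -21200 J.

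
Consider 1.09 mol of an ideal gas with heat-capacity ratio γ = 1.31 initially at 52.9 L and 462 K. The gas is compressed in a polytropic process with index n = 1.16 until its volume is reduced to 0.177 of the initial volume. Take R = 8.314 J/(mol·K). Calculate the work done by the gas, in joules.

-8350 J

P₁ = nRT₁/V₁ = 1.09×8.314×462/52.9 = 79.1 kPa.
Polytropic n=1.16: T₂ = T₁(V₁/V₂)^(n−1) = 462×(5.65)^0.16 = 609 K; P₂ = P₁(V₁/V₂)^n = 590 kPa.
W = (P₁V₁−P₂V₂)/(n−1) = (79.1×52.9−590×9.36)/0.16 = -8350 J.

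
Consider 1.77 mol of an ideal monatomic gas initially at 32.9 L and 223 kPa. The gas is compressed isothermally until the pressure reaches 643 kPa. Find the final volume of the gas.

T₁ = P₁V₁/(nR) = 223×32.9/(1.77×8.314) = 499 K.
Isothermal: T stays 499 K; PV = const ⇒ V₂ = 11.4 L, P₂ = 643 kPa.

11.4 L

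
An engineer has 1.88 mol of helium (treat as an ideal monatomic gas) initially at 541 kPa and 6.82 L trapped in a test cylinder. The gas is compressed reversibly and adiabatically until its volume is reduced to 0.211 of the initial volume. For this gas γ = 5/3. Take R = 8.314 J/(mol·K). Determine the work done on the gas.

10100 J

T₁ = P₁V₁/(nR) = 541×6.82/(1.88×8.314) = 236 K.
Adiabatic: TV^(γ−1) = const ⇒ T₂ = 236×(4.74)^0.667 = 666 K; PV^γ = const ⇒ P₂ = 7230 kPa.
ΔU = nCvΔT = 1.88×12.5×(666−236) = 10100 J.
Q = 0 for an adiabatic process, so W = −ΔU = -10100 J.
Work done on the gas = −W_by = 10100 J.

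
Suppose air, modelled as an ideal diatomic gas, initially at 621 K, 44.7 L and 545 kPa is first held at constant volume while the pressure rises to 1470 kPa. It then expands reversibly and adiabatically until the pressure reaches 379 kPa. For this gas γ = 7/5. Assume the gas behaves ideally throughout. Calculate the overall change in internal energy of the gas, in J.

n = P₁V₁/(RT₁) = 545×44.7/(8.314×621) = 4.72 mol.
Step 1 — Isochoric: V stays 44.7 L; P/T = const ⇒ T₂ = 1670 K, P₂ = 1470 kPa.
W = 0 (no volume change).
ΔU = nCvΔT = 4.72×20.8×(1670−621) = 103000 J.
Q = ΔU = 103000 J.
State after step 1: P = 1470 kPa, V = 44.7 L, T = 1670 K.
Step 2 — Adiabatic: T₂/T₁ = (P₂/P₁)^((γ−1)/γ) ⇒ T₂ = 1670×(0.258)^0.286 = 1140 K; V₂ = 118 L.
ΔU = nCvΔT = 4.72×20.8×(1140−1670) = -52700 J.
Q = 0 for an adiabatic process, so W = −ΔU = 52700 J.
Net over both steps: W = 52700 J, Q = 103000 J, ΔU = 50600 J.

50600 J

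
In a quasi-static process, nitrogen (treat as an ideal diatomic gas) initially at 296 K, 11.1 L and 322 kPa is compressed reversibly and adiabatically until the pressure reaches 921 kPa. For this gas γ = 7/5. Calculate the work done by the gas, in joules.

-3130 J

n = P₁V₁/(RT₁) = 322×11.1/(8.314×296) = 1.45 mol.
Adiabatic: T₂/T₁ = (P₂/P₁)^((γ−1)/γ) ⇒ T₂ = 296×(2.86)^0.286 = 400 K; V₂ = 5.24 L.
ΔU = nCvΔT = 1.45×20.8×(400−296) = 3130 J.
Q = 0 for an adiabatic process, so W = −ΔU = -3130 J.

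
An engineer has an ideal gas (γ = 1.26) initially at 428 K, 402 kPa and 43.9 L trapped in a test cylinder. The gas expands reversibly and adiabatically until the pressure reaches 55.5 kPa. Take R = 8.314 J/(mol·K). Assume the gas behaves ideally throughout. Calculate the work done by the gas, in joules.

22800 J

n = P₁V₁/(RT₁) = 402×43.9/(8.314×428) = 4.96 mol.
Adiabatic: T₂/T₁ = (P₂/P₁)^((γ−1)/γ) ⇒ T₂ = 428×(0.138)^0.206 = 284 K; V₂ = 211 L.
ΔU = nCvΔT = 4.96×32.0×(284−428) = -22800 J.
Q = 0 for an adiabatic process, so W = −ΔU = 22800 J.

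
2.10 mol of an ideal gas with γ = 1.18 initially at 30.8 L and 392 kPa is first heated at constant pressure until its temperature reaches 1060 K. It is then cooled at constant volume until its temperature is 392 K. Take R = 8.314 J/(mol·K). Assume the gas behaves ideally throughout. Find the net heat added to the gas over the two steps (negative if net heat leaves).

-22600 J

T₁ = P₁V₁/(nR) = 392×30.8/(2.10×8.314) = 692 K.
Step 1 — Isobaric: P stays 392 kPa; V/T = const ⇒ T₂ = 1060 K, V₂ = 47.2 L.
W = PΔV = 392×(47.2−30.8) kPa·L = 6430 J.
ΔU = nCvΔT = 2.10×46.2×(1060−692) = 35700 J.
Q = ΔU + W = nCpΔT = 42200 J.
State after step 1: P = 392 kPa, V = 47.2 L, T = 1060 K.
Step 2 — Isochoric: V stays 47.2 L; P/T = const ⇒ T₂ = 392 K, P₂ = 145 kPa.
W = 0 (no volume change).
ΔU = nCvΔT = 2.10×46.2×(392−1060) = -64800 J.
Q = ΔU = -64800 J.
Net over both steps: W = 6430 J, Q = -22600 J, ΔU = -29100 J.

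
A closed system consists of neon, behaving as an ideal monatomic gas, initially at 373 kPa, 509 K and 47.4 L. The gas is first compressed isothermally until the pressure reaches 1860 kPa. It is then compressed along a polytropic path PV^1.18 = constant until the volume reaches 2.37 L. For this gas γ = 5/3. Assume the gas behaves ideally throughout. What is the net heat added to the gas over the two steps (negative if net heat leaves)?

-48800 J

n = P₁V₁/(RT₁) = 373×47.4/(8.314×509) = 4.18 mol.
Step 1 — Isothermal: T stays 509 K; PV = const ⇒ V₂ = 9.51 L, P₂ = 1860 kPa.
ΔU = 0 (ideal gas, T constant).
W = nRT ln(V₂/V₁) = 4.18×8.314×509×ln(0.201) = -28400 J.
Q = ΔU + W = -28400 J.
State after step 1: P = 1860 kPa, V = 9.51 L, T = 509 K.
Step 2 — Polytropic n=1.18: T₂ = T₁(V₁/V₂)^(n−1) = 509×(4.01)^0.18 = 654 K; P₂ = P₁(V₁/V₂)^n = 9580 kPa.
W = (P₁V₁−P₂V₂)/(n−1) = (1860×9.51−9580×2.37)/0.18 = -27900 J.
ΔU = nCvΔT = 4.18×12.5×(654−509) = 7530 J.
Q = ΔU + W = -20400 J.
Net over both steps: W = -56300 J, Q = -48800 J, ΔU = 7530 J.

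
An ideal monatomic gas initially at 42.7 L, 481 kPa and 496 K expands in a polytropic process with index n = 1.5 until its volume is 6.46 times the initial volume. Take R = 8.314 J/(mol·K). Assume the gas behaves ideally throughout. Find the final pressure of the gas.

Polytropic n=1.5: T₂ = T₁(V₁/V₂)^(n−1) = 496×(0.155)^0.50 = 195 K; P₂ = P₁(V₁/V₂)^n = 29.3 kPa.

29.3 kPa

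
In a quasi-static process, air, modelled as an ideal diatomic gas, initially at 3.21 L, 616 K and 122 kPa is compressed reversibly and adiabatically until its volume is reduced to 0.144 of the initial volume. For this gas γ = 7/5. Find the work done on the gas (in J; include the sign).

1150 J

n = P₁V₁/(RT₁) = 122×3.21/(8.314×616) = 0.0765 mol.
Adiabatic: TV^(γ−1) = const ⇒ T₂ = 616×(6.94)^0.400 = 1340 K; PV^γ = const ⇒ P₂ = 1840 kPa.
ΔU = nCvΔT = 0.0765×20.8×(1340−616) = 1150 J.
Q = 0 for an adiabatic process, so W = −ΔU = -1150 J.
Work done on the gas = −W_by = 1150 J.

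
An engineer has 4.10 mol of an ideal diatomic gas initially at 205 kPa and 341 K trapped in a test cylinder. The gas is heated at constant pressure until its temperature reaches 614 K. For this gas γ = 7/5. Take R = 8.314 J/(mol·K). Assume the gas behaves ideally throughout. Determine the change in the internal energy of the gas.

V₁ = nRT₁/P₁ = 4.10×8.314×341/205 = 56.7 L.
Isobaric: P stays 205 kPa; V/T = const ⇒ T₂ = 614 K, V₂ = 102 L.
For an ideal gas ΔU = nCvΔT with Cv = (5/2)R = 20.8 J/(mol·K).
ΔU = 4.10×20.8×(614−341) = 23300 J.

23300 J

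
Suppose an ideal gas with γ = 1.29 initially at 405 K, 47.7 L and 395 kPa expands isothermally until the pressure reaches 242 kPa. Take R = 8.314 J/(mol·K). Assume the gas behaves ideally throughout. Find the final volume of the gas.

77.9 L

Isothermal: T stays 405 K; PV = const ⇒ V₂ = 77.9 L, P₂ = 242 kPa.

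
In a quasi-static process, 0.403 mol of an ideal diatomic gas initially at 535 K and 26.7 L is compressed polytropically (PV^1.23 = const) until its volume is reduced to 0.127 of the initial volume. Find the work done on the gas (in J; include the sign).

4730 J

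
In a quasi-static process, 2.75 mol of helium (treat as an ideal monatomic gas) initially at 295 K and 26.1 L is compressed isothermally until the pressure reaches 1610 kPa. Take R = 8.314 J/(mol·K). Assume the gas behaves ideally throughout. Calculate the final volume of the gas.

P₁ = nRT₁/V₁ = 2.75×8.314×295/26.1 = 258 kPa.
Isothermal: T stays 295 K; PV = const ⇒ V₂ = 4.19 L, P₂ = 1610 kPa.

4.19 L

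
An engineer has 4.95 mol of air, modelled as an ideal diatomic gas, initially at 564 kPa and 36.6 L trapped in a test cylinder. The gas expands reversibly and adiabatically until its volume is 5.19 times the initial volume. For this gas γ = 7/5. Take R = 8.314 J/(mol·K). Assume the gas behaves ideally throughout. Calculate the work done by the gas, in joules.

24900 J

T₁ = P₁V₁/(nR) = 564×36.6/(4.95×8.314) = 502 K.
Adiabatic: TV^(γ−1) = const ⇒ T₂ = 502×(0.193)^0.400 = 260 K; PV^γ = const ⇒ P₂ = 56.2 kPa.
ΔU = nCvΔT = 4.95×20.8×(260−502) = -24900 J.
Q = 0 for an adiabatic process, so W = −ΔU = 24900 J.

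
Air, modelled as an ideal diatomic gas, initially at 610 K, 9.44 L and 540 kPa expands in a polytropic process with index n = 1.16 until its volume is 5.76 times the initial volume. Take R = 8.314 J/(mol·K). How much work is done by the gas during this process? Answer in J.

n = P₁V₁/(RT₁) = 540×9.44/(8.314×610) = 1.01 mol.
Polytropic n=1.16: T₂ = T₁(V₁/V₂)^(n−1) = 610×(0.174)^0.16 = 461 K; P₂ = P₁(V₁/V₂)^n = 70.8 kPa.
W = (P₁V₁−P₂V₂)/(n−1) = (540×9.44−70.8×54.4)/0.16 = 7780 J.

7780 J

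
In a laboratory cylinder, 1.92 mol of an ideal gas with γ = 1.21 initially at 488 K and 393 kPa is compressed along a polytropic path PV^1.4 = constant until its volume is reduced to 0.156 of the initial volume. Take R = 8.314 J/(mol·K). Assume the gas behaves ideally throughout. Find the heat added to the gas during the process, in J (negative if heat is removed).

V₁ = nRT₁/P₁ = 1.92×8.314×488/393 = 19.8 L.
Polytropic n=1.4: T₂ = T₁(V₁/V₂)^(n−1) = 488×(6.41)^0.40 = 1030 K; P₂ = P₁(V₁/V₂)^n = 5300 kPa.
W = (P₁V₁−P₂V₂)/(n−1) = (393×19.8−5300×3.09)/0.40 = -21500 J.
ΔU = nCvΔT = 1.92×39.6×(1030−488) = 40900 J.
Q = ΔU + W = 19400 J.

19400 J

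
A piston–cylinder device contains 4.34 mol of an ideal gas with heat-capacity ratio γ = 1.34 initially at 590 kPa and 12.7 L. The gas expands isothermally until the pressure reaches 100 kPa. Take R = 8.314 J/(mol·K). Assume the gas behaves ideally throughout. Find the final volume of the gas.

T₁ = P₁V₁/(nR) = 590×12.7/(4.34×8.314) = 208 K.
Isothermal: T stays 208 K; PV = const ⇒ V₂ = 74.9 L, P₂ = 100 kPa.

74.9 L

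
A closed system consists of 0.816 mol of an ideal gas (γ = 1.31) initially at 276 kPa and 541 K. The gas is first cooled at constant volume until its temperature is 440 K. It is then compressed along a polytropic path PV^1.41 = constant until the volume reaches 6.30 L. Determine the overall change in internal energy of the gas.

1240 J

V₁ = nRT₁/P₁ = 0.816×8.314×541/276 = 13.3 L.
Step 1 — Isochoric: V stays 13.3 L; P/T = const ⇒ T₂ = 440 K, P₂ = 224 kPa.
W = 0 (no volume change).
ΔU = nCvΔT = 0.816×26.8×(440−541) = -2210 J.
Q = ΔU = -2210 J.
State after step 1: P = 224 kPa, V = 13.3 L, T = 440 K.
Step 2 — Polytropic n=1.41: T₂ = T₁(V₁/V₂)^(n−1) = 440×(2.11)^0.41 = 598 K; P₂ = P₁(V₁/V₂)^n = 644 kPa.
W = (P₁V₁−P₂V₂)/(n−1) = (224×13.3−644×6.30)/0.41 = -2610 J.
ΔU = nCvΔT = 0.816×26.8×(598−440) = 3450 J.
Q = ΔU + W = 842 J.
Net over both steps: W = -2610 J, Q = -1370 J, ΔU = 1240 J.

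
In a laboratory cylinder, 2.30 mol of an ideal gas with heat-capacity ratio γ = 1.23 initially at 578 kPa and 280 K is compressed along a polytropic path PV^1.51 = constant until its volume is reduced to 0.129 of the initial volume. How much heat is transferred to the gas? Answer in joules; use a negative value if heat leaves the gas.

V₁ = nRT₁/P₁ = 2.30×8.314×280/578 = 9.26 L.
Polytropic n=1.51: T₂ = T₁(V₁/V₂)^(n−1) = 280×(7.75)^0.51 = 796 K; P₂ = P₁(V₁/V₂)^n = 12700 kPa.
W = (P₁V₁−P₂V₂)/(n−1) = (578×9.26−12700×1.19)/0.51 = -19300 J.
ΔU = nCvΔT = 2.30×36.1×(796−280) = 42900 J.
Q = ΔU + W = 23500 J.

23500 J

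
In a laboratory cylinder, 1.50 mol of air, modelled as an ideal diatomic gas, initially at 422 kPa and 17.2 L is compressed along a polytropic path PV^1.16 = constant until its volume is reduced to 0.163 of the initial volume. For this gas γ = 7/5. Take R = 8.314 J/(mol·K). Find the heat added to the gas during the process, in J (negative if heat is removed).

T₁ = P₁V₁/(nR) = 422×17.2/(1.50×8.314) = 582 K.
Polytropic n=1.16: T₂ = T₁(V₁/V₂)^(n−1) = 582×(6.13)^0.16 = 778 K; P₂ = P₁(V₁/V₂)^n = 3460 kPa.
W = (P₁V₁−P₂V₂)/(n−1) = (422×17.2−3460×2.80)/0.16 = -15300 J.
ΔU = nCvΔT = 1.50×20.8×(778−582) = 6110 J.
Q = ΔU + W = -9170 J.

-9170 J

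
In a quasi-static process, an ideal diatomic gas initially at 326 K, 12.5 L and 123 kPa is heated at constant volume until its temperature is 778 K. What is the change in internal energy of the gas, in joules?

5330 J

n = P₁V₁/(RT₁) = 123×12.5/(8.314×326) = 0.567 mol.
Isochoric: V stays 12.5 L; P/T = const ⇒ T₂ = 778 K, P₂ = 294 kPa.
For an ideal gas ΔU = nCvΔT with Cv = (5/2)R = 20.8 J/(mol·K).
ΔU = 0.567×20.8×(778−326) = 5330 J.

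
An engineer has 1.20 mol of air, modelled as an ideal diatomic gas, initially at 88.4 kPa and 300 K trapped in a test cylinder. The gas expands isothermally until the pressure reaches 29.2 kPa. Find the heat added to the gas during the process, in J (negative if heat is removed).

3320 J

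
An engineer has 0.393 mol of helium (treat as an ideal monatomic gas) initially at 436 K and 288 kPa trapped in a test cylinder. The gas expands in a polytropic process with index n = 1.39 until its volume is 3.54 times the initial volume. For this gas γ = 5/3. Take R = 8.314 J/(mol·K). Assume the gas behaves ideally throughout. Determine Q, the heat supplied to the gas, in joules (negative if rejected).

590 J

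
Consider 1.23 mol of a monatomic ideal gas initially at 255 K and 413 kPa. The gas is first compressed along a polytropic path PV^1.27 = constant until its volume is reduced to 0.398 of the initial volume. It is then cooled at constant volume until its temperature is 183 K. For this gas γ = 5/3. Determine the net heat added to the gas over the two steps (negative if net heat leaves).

-3830 J

V₁ = nRT₁/P₁ = 1.23×8.314×255/413 = 6.31 L.
Step 1 — Polytropic n=1.27: T₂ = T₁(V₁/V₂)^(n−1) = 255×(2.51)^0.27 = 327 K; P₂ = P₁(V₁/V₂)^n = 1330 kPa.
W = (P₁V₁−P₂V₂)/(n−1) = (413×6.31−1330×2.51)/0.27 = -2730 J.
ΔU = nCvΔT = 1.23×12.5×(327−255) = 1100 J.
Q = ΔU + W = -1620 J.
State after step 1: P = 1330 kPa, V = 2.51 L, T = 327 K.
Step 2 — Isochoric: V stays 2.51 L; P/T = const ⇒ T₂ = 183 K, P₂ = 745 kPa.
W = 0 (no volume change).
ΔU = nCvΔT = 1.23×12.5×(183−327) = -2210 J.
Q = ΔU = -2210 J.
Net over both steps: W = -2730 J, Q = -3830 J, ΔU = -1100 J.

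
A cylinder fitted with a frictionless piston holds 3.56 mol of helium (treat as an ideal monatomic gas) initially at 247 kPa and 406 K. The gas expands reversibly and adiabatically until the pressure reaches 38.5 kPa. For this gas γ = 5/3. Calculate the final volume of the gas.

148 L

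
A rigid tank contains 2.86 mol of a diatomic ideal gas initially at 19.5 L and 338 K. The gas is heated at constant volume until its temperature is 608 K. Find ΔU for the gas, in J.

16100 J

P₁ = nRT₁/V₁ = 2.86×8.314×338/19.5 = 412 kPa.
Isochoric: V stays 19.5 L; P/T = const ⇒ T₂ = 608 K, P₂ = 741 kPa.
For an ideal gas ΔU = nCvΔT with Cv = (5/2)R = 20.8 J/(mol·K).
ΔU = 2.86×20.8×(608−338) = 16100 J.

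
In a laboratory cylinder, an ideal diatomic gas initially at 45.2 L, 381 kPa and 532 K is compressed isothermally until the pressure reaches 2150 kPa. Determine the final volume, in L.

8.01 L

Isothermal: T stays 532 K; PV = const ⇒ V₂ = 8.01 L, P₂ = 2150 kPa.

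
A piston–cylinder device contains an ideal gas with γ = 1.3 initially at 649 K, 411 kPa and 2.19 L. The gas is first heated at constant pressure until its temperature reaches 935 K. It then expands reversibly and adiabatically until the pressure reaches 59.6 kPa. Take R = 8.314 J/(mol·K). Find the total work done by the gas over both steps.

n = P₁V₁/(RT₁) = 411×2.19/(8.314×649) = 0.167 mol.
Step 1 — Isobaric: P stays 411 kPa; V/T = const ⇒ T₂ = 935 K, V₂ = 3.16 L.
W = PΔV = 411×(3.16−2.19) kPa·L = 397 J.
ΔU = nCvΔT = 0.167×27.7×(935−649) = 1320 J.
Q = ΔU + W = nCpΔT = 1720 J.
State after step 1: P = 411 kPa, V = 3.16 L, T = 935 K.
Step 2 — Adiabatic: T₂/T₁ = (P₂/P₁)^((γ−1)/γ) ⇒ T₂ = 935×(0.145)^0.231 = 599 K; V₂ = 13.9 L.
ΔU = nCvΔT = 0.167×27.7×(599−935) = -1550 J.
Q = 0 for an adiabatic process, so W = −ΔU = 1550 J.
Net over both steps: W = 1950 J, Q = 1720 J, ΔU = -232 J.

1950 J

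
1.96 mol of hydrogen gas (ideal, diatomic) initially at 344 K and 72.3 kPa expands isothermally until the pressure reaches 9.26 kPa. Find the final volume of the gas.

605 L

V₁ = nRT₁/P₁ = 1.96×8.314×344/72.3 = 77.5 L.
Isothermal: T stays 344 K; PV = const ⇒ V₂ = 605 L, P₂ = 9.26 kPa.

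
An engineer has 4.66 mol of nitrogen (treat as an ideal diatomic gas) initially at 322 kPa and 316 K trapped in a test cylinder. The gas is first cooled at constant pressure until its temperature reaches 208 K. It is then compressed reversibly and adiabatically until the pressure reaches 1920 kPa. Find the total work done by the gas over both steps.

-17600 J

V₁ = nRT₁/P₁ = 4.66×8.314×316/322 = 38.0 L.
Step 1 — Isobaric: P stays 322 kPa; V/T = const ⇒ T₂ = 208 K, V₂ = 25.0 L.
W = PΔV = 322×(25.0−38.0) kPa·L = -4180 J.
ΔU = nCvΔT = 4.66×20.8×(208−316) = -10500 J.
Q = ΔU + W = nCpΔT = -14600 J.
State after step 1: P = 322 kPa, V = 25.0 L, T = 208 K.
Step 2 — Adiabatic: T₂/T₁ = (P₂/P₁)^((γ−1)/γ) ⇒ T₂ = 208×(5.96)^0.286 = 346 K; V₂ = 6.99 L.
ΔU = nCvΔT = 4.66×20.8×(346−208) = 13400 J.
Q = 0 for an adiabatic process, so W = −ΔU = -13400 J.
Net over both steps: W = -17600 J, Q = -14600 J, ΔU = 2950 J.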